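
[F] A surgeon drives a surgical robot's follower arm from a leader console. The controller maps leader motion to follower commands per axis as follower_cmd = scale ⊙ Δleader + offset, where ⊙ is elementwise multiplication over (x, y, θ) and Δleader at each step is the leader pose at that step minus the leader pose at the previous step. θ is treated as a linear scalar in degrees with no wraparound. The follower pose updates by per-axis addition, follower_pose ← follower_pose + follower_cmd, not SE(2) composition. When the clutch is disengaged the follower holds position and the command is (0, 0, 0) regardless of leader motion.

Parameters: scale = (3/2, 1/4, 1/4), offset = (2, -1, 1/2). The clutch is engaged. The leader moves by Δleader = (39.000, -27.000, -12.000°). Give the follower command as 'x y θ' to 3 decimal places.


axis x: 3/2·39.000 + 2 = 60.500
axis y: 1/4·-27.000 + -1 = -7.750
axis θ: 1/4·-12.000 + 1/2 = -2.500

60.500 -7.750 -2.500


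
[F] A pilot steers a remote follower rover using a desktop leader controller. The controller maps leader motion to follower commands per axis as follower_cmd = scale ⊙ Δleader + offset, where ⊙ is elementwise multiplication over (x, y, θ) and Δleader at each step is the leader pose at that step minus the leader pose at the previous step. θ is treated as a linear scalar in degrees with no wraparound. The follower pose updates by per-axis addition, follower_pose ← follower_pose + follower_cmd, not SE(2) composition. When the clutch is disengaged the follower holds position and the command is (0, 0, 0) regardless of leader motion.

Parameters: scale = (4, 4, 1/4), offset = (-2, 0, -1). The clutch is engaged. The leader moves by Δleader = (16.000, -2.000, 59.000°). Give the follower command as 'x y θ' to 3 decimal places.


axis x: 4·16.000 + -2 = 62.000
axis y: 4·-2.000 + 0 = -8.000
axis θ: 1/4·59.000 + -1 = 13.750

62.000 -8.000 13.750


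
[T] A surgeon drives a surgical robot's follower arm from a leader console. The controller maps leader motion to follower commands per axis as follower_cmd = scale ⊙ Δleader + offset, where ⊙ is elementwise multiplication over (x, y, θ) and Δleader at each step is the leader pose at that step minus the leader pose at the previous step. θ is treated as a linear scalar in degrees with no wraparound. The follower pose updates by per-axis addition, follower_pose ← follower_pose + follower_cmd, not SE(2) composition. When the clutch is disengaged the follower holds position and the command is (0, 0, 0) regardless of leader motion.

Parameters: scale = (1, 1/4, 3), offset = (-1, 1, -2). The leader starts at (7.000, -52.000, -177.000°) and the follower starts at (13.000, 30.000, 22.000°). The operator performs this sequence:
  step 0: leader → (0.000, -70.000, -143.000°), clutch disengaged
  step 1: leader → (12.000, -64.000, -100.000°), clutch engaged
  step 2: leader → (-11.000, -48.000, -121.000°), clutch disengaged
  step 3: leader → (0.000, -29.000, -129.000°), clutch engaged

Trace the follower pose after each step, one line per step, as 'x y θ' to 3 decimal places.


step 0: Δleader=(-7.000, -18.000, 34.000°), disengaged; cmd=(0,0,0) → follower holds at (13.000, 30.000, 22.000°)
step 1: Δleader=(12.000, 6.000, 43.000°), engaged; cmd=(11.000, 2.500, 127.000°) → follower=(24.000, 32.500, 149.000°)
step 2: Δleader=(-23.000, 16.000, -21.000°), disengaged; cmd=(0,0,0) → follower holds at (24.000, 32.500, 149.000°)
step 3: Δleader=(11.000, 19.000, -8.000°), engaged; cmd=(10.000, 5.750, -26.000°) → follower=(34.000, 38.250, 123.000°)

13.000 30.000 22.000
24.000 32.500 149.000
24.000 32.500 149.000
34.000 38.250 123.000


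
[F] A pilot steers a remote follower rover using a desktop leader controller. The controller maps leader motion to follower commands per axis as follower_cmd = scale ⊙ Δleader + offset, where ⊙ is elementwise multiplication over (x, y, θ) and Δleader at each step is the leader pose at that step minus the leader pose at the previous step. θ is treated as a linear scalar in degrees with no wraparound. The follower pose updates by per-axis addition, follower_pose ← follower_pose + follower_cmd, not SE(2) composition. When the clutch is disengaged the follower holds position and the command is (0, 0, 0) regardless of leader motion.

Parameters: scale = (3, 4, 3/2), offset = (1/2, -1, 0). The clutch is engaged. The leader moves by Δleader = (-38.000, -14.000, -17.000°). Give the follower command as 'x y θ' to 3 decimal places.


-113.500 -57.000 -25.500

axis x: 3·-38.000 + 1/2 = -113.500
axis y: 4·-14.000 + -1 = -57.000
axis θ: 3/2·-17.000 + 0 = -25.500


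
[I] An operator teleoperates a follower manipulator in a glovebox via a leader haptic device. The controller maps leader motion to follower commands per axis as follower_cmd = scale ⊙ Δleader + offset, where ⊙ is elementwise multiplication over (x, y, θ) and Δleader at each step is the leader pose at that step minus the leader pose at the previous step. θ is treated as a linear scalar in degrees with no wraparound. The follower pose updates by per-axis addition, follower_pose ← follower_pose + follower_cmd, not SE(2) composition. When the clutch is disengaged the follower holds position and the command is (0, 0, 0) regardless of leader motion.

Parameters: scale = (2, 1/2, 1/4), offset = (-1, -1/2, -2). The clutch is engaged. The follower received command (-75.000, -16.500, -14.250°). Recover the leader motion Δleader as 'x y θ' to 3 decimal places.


-37.000 -32.000 -49.000

axis x: (-75.000 − -1) / (2) = -37.000
axis y: (-16.500 − -1/2) / (1/2) = -32.000
axis θ: (-14.250 − -2) / (1/4) = -49.000


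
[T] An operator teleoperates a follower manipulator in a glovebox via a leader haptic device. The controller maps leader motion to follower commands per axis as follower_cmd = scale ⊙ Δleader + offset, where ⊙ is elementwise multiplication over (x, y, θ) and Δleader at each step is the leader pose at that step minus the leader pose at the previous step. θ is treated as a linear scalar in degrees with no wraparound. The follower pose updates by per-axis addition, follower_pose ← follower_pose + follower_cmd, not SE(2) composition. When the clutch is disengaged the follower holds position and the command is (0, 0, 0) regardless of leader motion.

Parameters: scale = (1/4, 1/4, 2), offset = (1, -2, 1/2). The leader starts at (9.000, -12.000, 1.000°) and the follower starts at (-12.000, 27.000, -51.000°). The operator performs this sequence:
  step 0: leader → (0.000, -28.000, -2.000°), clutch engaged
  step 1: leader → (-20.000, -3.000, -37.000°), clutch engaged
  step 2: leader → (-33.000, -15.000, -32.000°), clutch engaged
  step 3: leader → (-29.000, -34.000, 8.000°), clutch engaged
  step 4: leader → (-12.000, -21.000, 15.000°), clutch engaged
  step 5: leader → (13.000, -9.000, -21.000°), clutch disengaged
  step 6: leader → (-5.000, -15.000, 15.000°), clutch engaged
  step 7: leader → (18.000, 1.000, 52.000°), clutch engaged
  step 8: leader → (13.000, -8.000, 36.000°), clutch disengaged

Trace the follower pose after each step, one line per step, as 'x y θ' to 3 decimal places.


-13.250 21.000 -56.500
-17.250 25.250 -126.000
-19.500 20.250 -115.500
-17.500 13.500 -35.000
-12.250 14.750 -20.500
-12.250 14.750 -20.500
-15.750 11.250 52.000
-9.000 13.250 126.500
-9.000 13.250 126.500

step 0: Δleader=(-9.000, -16.000, -3.000°), engaged; cmd=(-1.250, -6.000, -5.500°) → follower=(-13.250, 21.000, -56.500°)
step 1: Δleader=(-20.000, 25.000, -35.000°), engaged; cmd=(-4.000, 4.250, -69.500°) → follower=(-17.250, 25.250, -126.000°)
step 2: Δleader=(-13.000, -12.000, 5.000°), engaged; cmd=(-2.250, -5.000, 10.500°) → follower=(-19.500, 20.250, -115.500°)
step 3: Δleader=(4.000, -19.000, 40.000°), engaged; cmd=(2.000, -6.750, 80.500°) → follower=(-17.500, 13.500, -35.000°)
step 4: Δleader=(17.000, 13.000, 7.000°), engaged; cmd=(5.250, 1.250, 14.500°) → follower=(-12.250, 14.750, -20.500°)
step 5: Δleader=(25.000, 12.000, -36.000°), disengaged; cmd=(0,0,0) → follower holds at (-12.250, 14.750, -20.500°)
step 6: Δleader=(-18.000, -6.000, 36.000°), engaged; cmd=(-3.500, -3.500, 72.500°) → follower=(-15.750, 11.250, 52.000°)
step 7: Δleader=(23.000, 16.000, 37.000°), engaged; cmd=(6.750, 2.000, 74.500°) → follower=(-9.000, 13.250, 126.500°)
step 8: Δleader=(-5.000, -9.000, -16.000°), disengaged; cmd=(0,0,0) → follower holds at (-9.000, 13.250, 126.500°)


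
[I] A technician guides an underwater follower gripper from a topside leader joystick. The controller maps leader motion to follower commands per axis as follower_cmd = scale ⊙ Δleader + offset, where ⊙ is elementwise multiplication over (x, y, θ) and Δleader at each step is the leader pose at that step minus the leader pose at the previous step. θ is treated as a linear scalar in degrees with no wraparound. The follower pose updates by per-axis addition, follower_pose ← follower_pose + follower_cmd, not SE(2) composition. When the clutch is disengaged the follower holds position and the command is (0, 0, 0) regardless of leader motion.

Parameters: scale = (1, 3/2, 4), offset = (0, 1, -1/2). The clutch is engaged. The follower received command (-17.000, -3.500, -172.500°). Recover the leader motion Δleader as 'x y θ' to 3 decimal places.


-17.000 -3.000 -43.000

axis x: (-17.000 − 0) / (1) = -17.000
axis y: (-3.500 − 1) / (3/2) = -3.000
axis θ: (-172.500 − -1/2) / (4) = -43.000


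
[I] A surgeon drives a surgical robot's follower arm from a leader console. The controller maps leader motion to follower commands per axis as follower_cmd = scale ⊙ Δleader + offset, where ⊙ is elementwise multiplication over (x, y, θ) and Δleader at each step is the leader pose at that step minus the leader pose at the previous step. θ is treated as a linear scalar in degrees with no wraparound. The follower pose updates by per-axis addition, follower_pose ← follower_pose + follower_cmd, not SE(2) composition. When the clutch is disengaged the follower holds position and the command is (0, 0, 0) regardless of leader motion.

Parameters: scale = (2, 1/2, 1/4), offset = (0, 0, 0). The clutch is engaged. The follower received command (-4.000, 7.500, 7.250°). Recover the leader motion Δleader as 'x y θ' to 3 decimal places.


-2.000 15.000 29.000

axis x: (-4.000 − 0) / (2) = -2.000
axis y: (7.500 − 0) / (1/2) = 15.000
axis θ: (7.250 − 0) / (1/4) = 29.000


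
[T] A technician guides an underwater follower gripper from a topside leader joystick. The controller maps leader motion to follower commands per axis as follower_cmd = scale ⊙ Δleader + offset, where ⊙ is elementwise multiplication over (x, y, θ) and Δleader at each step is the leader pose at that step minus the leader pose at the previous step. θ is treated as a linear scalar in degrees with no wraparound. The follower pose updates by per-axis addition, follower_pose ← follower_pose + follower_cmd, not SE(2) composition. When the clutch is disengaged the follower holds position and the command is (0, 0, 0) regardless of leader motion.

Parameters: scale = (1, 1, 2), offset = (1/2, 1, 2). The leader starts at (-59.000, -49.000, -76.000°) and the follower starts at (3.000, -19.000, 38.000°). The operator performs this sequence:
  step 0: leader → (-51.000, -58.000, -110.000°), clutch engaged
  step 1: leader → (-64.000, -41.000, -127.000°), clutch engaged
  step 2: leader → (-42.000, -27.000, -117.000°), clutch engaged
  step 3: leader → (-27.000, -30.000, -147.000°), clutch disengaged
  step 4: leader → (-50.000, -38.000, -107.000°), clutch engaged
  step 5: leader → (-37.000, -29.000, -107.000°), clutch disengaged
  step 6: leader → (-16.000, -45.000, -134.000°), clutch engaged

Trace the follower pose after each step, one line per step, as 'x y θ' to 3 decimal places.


step 0: Δleader=(8.000, -9.000, -34.000°), engaged; cmd=(8.500, -8.000, -66.000°) → follower=(11.500, -27.000, -28.000°)
step 1: Δleader=(-13.000, 17.000, -17.000°), engaged; cmd=(-12.500, 18.000, -32.000°) → follower=(-1.000, -9.000, -60.000°)
step 2: Δleader=(22.000, 14.000, 10.000°), engaged; cmd=(22.500, 15.000, 22.000°) → follower=(21.500, 6.000, -38.000°)
step 3: Δleader=(15.000, -3.000, -30.000°), disengaged; cmd=(0,0,0) → follower holds at (21.500, 6.000, -38.000°)
step 4: Δleader=(-23.000, -8.000, 40.000°), engaged; cmd=(-22.500, -7.000, 82.000°) → follower=(-1.000, -1.000, 44.000°)
step 5: Δleader=(13.000, 9.000, 0.000°), disengaged; cmd=(0,0,0) → follower holds at (-1.000, -1.000, 44.000°)
step 6: Δleader=(21.000, -16.000, -27.000°), engaged; cmd=(21.500, -15.000, -52.000°) → follower=(20.500, -16.000, -8.000°)

11.500 -27.000 -28.000
-1.000 -9.000 -60.000
21.500 6.000 -38.000
21.500 6.000 -38.000
-1.000 -1.000 44.000
-1.000 -1.000 44.000
20.500 -16.000 -8.000


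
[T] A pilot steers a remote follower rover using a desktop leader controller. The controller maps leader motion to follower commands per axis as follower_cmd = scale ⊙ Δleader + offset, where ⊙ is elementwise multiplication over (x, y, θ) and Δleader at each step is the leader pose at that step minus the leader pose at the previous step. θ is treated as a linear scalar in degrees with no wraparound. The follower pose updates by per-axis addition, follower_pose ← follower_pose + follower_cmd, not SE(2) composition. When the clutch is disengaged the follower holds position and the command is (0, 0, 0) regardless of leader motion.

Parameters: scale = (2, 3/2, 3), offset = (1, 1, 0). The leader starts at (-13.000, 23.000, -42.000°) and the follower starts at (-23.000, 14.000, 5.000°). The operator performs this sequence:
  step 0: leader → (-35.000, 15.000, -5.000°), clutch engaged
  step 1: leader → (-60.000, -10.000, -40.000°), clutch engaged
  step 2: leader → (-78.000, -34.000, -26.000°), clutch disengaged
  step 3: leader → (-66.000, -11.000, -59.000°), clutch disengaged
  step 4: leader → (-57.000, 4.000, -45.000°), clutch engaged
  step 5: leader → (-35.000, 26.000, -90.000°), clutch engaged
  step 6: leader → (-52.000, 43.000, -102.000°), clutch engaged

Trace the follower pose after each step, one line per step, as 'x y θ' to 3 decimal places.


step 0: Δleader=(-22.000, -8.000, 37.000°), engaged; cmd=(-43.000, -11.000, 111.000°) → follower=(-66.000, 3.000, 116.000°)
step 1: Δleader=(-25.000, -25.000, -35.000°), engaged; cmd=(-49.000, -36.500, -105.000°) → follower=(-115.000, -33.500, 11.000°)
step 2: Δleader=(-18.000, -24.000, 14.000°), disengaged; cmd=(0,0,0) → follower holds at (-115.000, -33.500, 11.000°)
step 3: Δleader=(12.000, 23.000, -33.000°), disengaged; cmd=(0,0,0) → follower holds at (-115.000, -33.500, 11.000°)
step 4: Δleader=(9.000, 15.000, 14.000°), engaged; cmd=(19.000, 23.500, 42.000°) → follower=(-96.000, -10.000, 53.000°)
step 5: Δleader=(22.000, 22.000, -45.000°), engaged; cmd=(45.000, 34.000, -135.000°) → follower=(-51.000, 24.000, -82.000°)
step 6: Δleader=(-17.000, 17.000, -12.000°), engaged; cmd=(-33.000, 26.500, -36.000°) → follower=(-84.000, 50.500, -118.000°)

-66.000 3.000 116.000
-115.000 -33.500 11.000
-115.000 -33.500 11.000
-115.000 -33.500 11.000
-96.000 -10.000 53.000
-51.000 24.000 -82.000
-84.000 50.500 -118.000


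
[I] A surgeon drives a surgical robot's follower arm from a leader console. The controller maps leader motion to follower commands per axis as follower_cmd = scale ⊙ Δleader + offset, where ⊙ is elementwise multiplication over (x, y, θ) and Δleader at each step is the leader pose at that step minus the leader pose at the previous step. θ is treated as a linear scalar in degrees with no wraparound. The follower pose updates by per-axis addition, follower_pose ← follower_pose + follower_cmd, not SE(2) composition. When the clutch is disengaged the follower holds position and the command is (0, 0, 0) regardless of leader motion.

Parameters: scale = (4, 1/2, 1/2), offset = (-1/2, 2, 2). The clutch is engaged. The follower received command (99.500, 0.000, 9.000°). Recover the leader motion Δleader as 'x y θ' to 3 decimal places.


axis x: (99.500 − -1/2) / (4) = 25.000
axis y: (0.000 − 2) / (1/2) = -4.000
axis θ: (9.000 − 2) / (1/2) = 14.000

25.000 -4.000 14.000


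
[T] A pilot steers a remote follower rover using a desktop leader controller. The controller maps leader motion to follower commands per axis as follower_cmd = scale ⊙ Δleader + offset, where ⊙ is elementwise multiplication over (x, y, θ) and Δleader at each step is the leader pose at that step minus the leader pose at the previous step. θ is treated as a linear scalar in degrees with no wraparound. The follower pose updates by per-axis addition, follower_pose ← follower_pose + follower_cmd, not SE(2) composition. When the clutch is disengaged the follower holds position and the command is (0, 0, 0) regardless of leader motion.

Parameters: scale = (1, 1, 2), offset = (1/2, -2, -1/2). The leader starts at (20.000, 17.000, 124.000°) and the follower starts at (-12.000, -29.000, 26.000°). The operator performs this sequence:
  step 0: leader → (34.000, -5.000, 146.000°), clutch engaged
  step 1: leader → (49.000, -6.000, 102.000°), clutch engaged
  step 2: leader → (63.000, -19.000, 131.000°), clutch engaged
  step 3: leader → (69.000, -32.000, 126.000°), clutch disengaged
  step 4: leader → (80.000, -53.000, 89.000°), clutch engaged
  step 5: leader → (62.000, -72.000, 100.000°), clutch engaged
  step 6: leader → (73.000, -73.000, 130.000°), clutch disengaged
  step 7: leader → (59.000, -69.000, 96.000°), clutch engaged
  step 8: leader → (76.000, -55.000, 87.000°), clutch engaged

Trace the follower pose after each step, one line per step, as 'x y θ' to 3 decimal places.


2.500 -53.000 69.500
18.000 -56.000 -19.000
32.500 -71.000 38.500
32.500 -71.000 38.500
44.000 -94.000 -36.000
26.500 -115.000 -14.500
26.500 -115.000 -14.500
13.000 -113.000 -83.000
30.500 -101.000 -101.500

step 0: Δleader=(14.000, -22.000, 22.000°), engaged; cmd=(14.500, -24.000, 43.500°) → follower=(2.500, -53.000, 69.500°)
step 1: Δleader=(15.000, -1.000, -44.000°), engaged; cmd=(15.500, -3.000, -88.500°) → follower=(18.000, -56.000, -19.000°)
step 2: Δleader=(14.000, -13.000, 29.000°), engaged; cmd=(14.500, -15.000, 57.500°) → follower=(32.500, -71.000, 38.500°)
step 3: Δleader=(6.000, -13.000, -5.000°), disengaged; cmd=(0,0,0) → follower holds at (32.500, -71.000, 38.500°)
step 4: Δleader=(11.000, -21.000, -37.000°), engaged; cmd=(11.500, -23.000, -74.500°) → follower=(44.000, -94.000, -36.000°)
step 5: Δleader=(-18.000, -19.000, 11.000°), engaged; cmd=(-17.500, -21.000, 21.500°) → follower=(26.500, -115.000, -14.500°)
step 6: Δleader=(11.000, -1.000, 30.000°), disengaged; cmd=(0,0,0) → follower holds at (26.500, -115.000, -14.500°)
step 7: Δleader=(-14.000, 4.000, -34.000°), engaged; cmd=(-13.500, 2.000, -68.500°) → follower=(13.000, -113.000, -83.000°)
step 8: Δleader=(17.000, 14.000, -9.000°), engaged; cmd=(17.500, 12.000, -18.500°) → follower=(30.500, -101.000, -101.500°)


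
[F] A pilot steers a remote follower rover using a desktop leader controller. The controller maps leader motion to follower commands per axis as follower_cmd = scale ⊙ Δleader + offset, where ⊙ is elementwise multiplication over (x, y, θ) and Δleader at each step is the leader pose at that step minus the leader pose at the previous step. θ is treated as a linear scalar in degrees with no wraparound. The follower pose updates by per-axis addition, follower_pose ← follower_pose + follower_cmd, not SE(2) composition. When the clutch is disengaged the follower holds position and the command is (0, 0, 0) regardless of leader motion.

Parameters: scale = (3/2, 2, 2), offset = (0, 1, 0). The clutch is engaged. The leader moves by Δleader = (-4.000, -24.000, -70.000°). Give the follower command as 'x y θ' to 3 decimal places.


axis x: 3/2·-4.000 + 0 = -6.000
axis y: 2·-24.000 + 1 = -47.000
axis θ: 2·-70.000 + 0 = -140.000

-6.000 -47.000 -140.000


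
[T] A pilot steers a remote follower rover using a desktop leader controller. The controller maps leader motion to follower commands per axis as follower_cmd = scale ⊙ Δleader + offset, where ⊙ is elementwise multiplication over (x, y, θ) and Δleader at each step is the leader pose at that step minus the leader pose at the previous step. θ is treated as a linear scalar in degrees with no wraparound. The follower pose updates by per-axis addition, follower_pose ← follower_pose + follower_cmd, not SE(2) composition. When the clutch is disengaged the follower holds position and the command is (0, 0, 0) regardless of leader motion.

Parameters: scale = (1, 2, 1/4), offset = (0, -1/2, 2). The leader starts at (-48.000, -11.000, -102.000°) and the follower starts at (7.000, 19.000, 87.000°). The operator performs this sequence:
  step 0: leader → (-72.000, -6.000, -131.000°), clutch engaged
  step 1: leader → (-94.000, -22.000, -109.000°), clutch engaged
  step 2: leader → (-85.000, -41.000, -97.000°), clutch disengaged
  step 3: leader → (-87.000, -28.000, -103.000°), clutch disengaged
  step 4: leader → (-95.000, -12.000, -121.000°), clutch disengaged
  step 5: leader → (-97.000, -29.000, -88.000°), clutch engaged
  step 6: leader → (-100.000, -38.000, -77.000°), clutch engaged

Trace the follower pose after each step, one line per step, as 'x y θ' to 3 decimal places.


step 0: Δleader=(-24.000, 5.000, -29.000°), engaged; cmd=(-24.000, 9.500, -5.250°) → follower=(-17.000, 28.500, 81.750°)
step 1: Δleader=(-22.000, -16.000, 22.000°), engaged; cmd=(-22.000, -32.500, 7.500°) → follower=(-39.000, -4.000, 89.250°)
step 2: Δleader=(9.000, -19.000, 12.000°), disengaged; cmd=(0,0,0) → follower holds at (-39.000, -4.000, 89.250°)
step 3: Δleader=(-2.000, 13.000, -6.000°), disengaged; cmd=(0,0,0) → follower holds at (-39.000, -4.000, 89.250°)
step 4: Δleader=(-8.000, 16.000, -18.000°), disengaged; cmd=(0,0,0) → follower holds at (-39.000, -4.000, 89.250°)
step 5: Δleader=(-2.000, -17.000, 33.000°), engaged; cmd=(-2.000, -34.500, 10.250°) → follower=(-41.000, -38.500, 99.500°)
step 6: Δleader=(-3.000, -9.000, 11.000°), engaged; cmd=(-3.000, -18.500, 4.750°) → follower=(-44.000, -57.000, 104.250°)

-17.000 28.500 81.750
-39.000 -4.000 89.250
-39.000 -4.000 89.250
-39.000 -4.000 89.250
-39.000 -4.000 89.250
-41.000 -38.500 99.500
-44.000 -57.000 104.250


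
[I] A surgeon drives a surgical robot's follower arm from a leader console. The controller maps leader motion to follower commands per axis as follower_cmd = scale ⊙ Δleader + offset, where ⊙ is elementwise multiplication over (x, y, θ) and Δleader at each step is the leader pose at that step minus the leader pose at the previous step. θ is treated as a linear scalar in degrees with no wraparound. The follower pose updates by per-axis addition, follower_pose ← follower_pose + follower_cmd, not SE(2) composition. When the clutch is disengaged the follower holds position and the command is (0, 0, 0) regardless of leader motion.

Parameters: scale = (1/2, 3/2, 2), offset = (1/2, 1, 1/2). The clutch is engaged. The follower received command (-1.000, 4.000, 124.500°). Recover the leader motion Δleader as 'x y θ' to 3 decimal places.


-3.000 2.000 62.000

axis x: (-1.000 − 1/2) / (1/2) = -3.000
axis y: (4.000 − 1) / (3/2) = 2.000
axis θ: (124.500 − 1/2) / (2) = 62.000


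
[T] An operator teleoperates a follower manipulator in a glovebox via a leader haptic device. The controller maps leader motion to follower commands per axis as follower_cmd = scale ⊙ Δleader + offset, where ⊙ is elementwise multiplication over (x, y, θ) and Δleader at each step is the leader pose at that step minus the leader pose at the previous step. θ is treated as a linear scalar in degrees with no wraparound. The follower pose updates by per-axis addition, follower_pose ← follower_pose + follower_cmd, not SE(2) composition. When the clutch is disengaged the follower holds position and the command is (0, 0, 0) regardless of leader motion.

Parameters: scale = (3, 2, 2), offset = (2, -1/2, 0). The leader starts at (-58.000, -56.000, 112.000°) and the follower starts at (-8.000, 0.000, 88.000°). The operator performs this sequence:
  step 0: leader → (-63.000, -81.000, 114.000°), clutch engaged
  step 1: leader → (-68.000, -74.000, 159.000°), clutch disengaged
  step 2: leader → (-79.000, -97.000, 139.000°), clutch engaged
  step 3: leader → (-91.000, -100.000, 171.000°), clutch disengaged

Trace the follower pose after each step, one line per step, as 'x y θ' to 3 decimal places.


step 0: Δleader=(-5.000, -25.000, 2.000°), engaged; cmd=(-13.000, -50.500, 4.000°) → follower=(-21.000, -50.500, 92.000°)
step 1: Δleader=(-5.000, 7.000, 45.000°), disengaged; cmd=(0,0,0) → follower holds at (-21.000, -50.500, 92.000°)
step 2: Δleader=(-11.000, -23.000, -20.000°), engaged; cmd=(-31.000, -46.500, -40.000°) → follower=(-52.000, -97.000, 52.000°)
step 3: Δleader=(-12.000, -3.000, 32.000°), disengaged; cmd=(0,0,0) → follower holds at (-52.000, -97.000, 52.000°)

-21.000 -50.500 92.000
-21.000 -50.500 92.000
-52.000 -97.000 52.000
-52.000 -97.000 52.000


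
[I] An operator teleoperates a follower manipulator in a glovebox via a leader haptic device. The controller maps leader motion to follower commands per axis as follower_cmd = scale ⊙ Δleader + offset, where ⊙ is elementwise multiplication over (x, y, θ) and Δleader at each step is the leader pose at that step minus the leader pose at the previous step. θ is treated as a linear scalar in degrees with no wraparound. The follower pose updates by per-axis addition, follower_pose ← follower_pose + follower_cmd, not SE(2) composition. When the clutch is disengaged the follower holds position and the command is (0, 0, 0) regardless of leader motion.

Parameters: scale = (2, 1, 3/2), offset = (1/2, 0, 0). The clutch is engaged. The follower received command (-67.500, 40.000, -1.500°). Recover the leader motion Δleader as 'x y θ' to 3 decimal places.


axis x: (-67.500 − 1/2) / (2) = -34.000
axis y: (40.000 − 0) / (1) = 40.000
axis θ: (-1.500 − 0) / (3/2) = -1.000

-34.000 40.000 -1.000


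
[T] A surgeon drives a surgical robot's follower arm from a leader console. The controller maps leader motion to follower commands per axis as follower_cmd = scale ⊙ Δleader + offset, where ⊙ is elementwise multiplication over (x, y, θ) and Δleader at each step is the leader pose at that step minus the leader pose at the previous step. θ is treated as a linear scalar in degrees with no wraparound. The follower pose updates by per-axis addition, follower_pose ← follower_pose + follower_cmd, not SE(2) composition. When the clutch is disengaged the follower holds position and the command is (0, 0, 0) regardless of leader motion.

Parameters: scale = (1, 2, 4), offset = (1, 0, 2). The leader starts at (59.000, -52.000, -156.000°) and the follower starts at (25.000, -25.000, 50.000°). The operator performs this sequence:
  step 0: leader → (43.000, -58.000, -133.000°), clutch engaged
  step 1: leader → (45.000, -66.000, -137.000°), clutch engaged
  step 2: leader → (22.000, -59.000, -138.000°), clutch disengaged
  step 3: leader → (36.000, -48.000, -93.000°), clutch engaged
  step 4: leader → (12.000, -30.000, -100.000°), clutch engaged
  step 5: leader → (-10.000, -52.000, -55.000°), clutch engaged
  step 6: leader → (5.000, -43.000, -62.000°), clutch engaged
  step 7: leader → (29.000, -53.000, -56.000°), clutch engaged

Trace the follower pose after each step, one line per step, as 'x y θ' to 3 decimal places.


10.000 -37.000 144.000
13.000 -53.000 130.000
13.000 -53.000 130.000
28.000 -31.000 312.000
5.000 5.000 286.000
-16.000 -39.000 468.000
0.000 -21.000 442.000
25.000 -41.000 468.000

step 0: Δleader=(-16.000, -6.000, 23.000°), engaged; cmd=(-15.000, -12.000, 94.000°) → follower=(10.000, -37.000, 144.000°)
step 1: Δleader=(2.000, -8.000, -4.000°), engaged; cmd=(3.000, -16.000, -14.000°) → follower=(13.000, -53.000, 130.000°)
step 2: Δleader=(-23.000, 7.000, -1.000°), disengaged; cmd=(0,0,0) → follower holds at (13.000, -53.000, 130.000°)
step 3: Δleader=(14.000, 11.000, 45.000°), engaged; cmd=(15.000, 22.000, 182.000°) → follower=(28.000, -31.000, 312.000°)
step 4: Δleader=(-24.000, 18.000, -7.000°), engaged; cmd=(-23.000, 36.000, -26.000°) → follower=(5.000, 5.000, 286.000°)
step 5: Δleader=(-22.000, -22.000, 45.000°), engaged; cmd=(-21.000, -44.000, 182.000°) → follower=(-16.000, -39.000, 468.000°)
step 6: Δleader=(15.000, 9.000, -7.000°), engaged; cmd=(16.000, 18.000, -26.000°) → follower=(0.000, -21.000, 442.000°)
step 7: Δleader=(24.000, -10.000, 6.000°), engaged; cmd=(25.000, -20.000, 26.000°) → follower=(25.000, -41.000, 468.000°)


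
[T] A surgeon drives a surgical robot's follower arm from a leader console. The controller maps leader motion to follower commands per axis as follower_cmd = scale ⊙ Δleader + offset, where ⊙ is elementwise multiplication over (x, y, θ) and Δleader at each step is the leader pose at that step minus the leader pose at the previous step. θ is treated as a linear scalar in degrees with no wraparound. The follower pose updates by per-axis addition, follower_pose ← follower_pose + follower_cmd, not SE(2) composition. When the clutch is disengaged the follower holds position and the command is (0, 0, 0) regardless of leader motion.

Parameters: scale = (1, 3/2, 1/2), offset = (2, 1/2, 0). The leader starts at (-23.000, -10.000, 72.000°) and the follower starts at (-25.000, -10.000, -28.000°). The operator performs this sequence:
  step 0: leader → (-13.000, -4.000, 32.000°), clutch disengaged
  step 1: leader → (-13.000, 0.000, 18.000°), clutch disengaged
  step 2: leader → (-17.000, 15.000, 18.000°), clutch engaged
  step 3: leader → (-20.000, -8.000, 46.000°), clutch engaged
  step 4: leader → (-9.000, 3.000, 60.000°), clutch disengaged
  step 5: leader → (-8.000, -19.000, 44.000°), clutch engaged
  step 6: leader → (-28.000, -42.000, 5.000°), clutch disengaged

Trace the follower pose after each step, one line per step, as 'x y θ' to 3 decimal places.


step 0: Δleader=(10.000, 6.000, -40.000°), disengaged; cmd=(0,0,0) → follower holds at (-25.000, -10.000, -28.000°)
step 1: Δleader=(0.000, 4.000, -14.000°), disengaged; cmd=(0,0,0) → follower holds at (-25.000, -10.000, -28.000°)
step 2: Δleader=(-4.000, 15.000, 0.000°), engaged; cmd=(-2.000, 23.000, 0.000°) → follower=(-27.000, 13.000, -28.000°)
step 3: Δleader=(-3.000, -23.000, 28.000°), engaged; cmd=(-1.000, -34.000, 14.000°) → follower=(-28.000, -21.000, -14.000°)
step 4: Δleader=(11.000, 11.000, 14.000°), disengaged; cmd=(0,0,0) → follower holds at (-28.000, -21.000, -14.000°)
step 5: Δleader=(1.000, -22.000, -16.000°), engaged; cmd=(3.000, -32.500, -8.000°) → follower=(-25.000, -53.500, -22.000°)
step 6: Δleader=(-20.000, -23.000, -39.000°), disengaged; cmd=(0,0,0) → follower holds at (-25.000, -53.500, -22.000°)

-25.000 -10.000 -28.000
-25.000 -10.000 -28.000
-27.000 13.000 -28.000
-28.000 -21.000 -14.000
-28.000 -21.000 -14.000
-25.000 -53.500 -22.000
-25.000 -53.500 -22.000


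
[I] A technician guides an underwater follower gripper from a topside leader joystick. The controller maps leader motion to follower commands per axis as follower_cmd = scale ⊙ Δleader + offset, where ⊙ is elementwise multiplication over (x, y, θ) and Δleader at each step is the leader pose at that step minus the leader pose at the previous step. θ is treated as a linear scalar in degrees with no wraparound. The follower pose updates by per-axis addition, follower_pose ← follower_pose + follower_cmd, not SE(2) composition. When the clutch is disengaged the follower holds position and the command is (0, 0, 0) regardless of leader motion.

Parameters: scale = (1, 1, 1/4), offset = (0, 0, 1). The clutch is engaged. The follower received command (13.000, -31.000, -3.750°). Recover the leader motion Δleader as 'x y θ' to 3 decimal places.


13.000 -31.000 -19.000

axis x: (13.000 − 0) / (1) = 13.000
axis y: (-31.000 − 0) / (1) = -31.000
axis θ: (-3.750 − 1) / (1/4) = -19.000


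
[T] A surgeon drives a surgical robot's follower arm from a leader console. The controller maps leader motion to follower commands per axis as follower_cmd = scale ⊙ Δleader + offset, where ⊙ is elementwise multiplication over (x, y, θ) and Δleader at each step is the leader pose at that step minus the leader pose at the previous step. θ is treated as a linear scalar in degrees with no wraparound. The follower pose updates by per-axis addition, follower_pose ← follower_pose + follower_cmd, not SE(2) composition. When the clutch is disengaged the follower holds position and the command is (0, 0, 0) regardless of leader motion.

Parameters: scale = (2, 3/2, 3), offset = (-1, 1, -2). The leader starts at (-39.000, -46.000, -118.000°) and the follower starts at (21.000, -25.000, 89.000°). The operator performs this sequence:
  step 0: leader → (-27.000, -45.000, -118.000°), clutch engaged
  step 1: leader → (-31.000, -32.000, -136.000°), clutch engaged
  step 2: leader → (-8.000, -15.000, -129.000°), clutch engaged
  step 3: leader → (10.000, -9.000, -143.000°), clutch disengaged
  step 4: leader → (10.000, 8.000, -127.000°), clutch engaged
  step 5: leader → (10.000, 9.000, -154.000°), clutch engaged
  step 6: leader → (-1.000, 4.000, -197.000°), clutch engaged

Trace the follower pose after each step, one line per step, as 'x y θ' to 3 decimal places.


step 0: Δleader=(12.000, 1.000, 0.000°), engaged; cmd=(23.000, 2.500, -2.000°) → follower=(44.000, -22.500, 87.000°)
step 1: Δleader=(-4.000, 13.000, -18.000°), engaged; cmd=(-9.000, 20.500, -56.000°) → follower=(35.000, -2.000, 31.000°)
step 2: Δleader=(23.000, 17.000, 7.000°), engaged; cmd=(45.000, 26.500, 19.000°) → follower=(80.000, 24.500, 50.000°)
step 3: Δleader=(18.000, 6.000, -14.000°), disengaged; cmd=(0,0,0) → follower holds at (80.000, 24.500, 50.000°)
step 4: Δleader=(0.000, 17.000, 16.000°), engaged; cmd=(-1.000, 26.500, 46.000°) → follower=(79.000, 51.000, 96.000°)
step 5: Δleader=(0.000, 1.000, -27.000°), engaged; cmd=(-1.000, 2.500, -83.000°) → follower=(78.000, 53.500, 13.000°)
step 6: Δleader=(-11.000, -5.000, -43.000°), engaged; cmd=(-23.000, -6.500, -131.000°) → follower=(55.000, 47.000, -118.000°)

44.000 -22.500 87.000
35.000 -2.000 31.000
80.000 24.500 50.000
80.000 24.500 50.000
79.000 51.000 96.000
78.000 53.500 13.000
55.000 47.000 -118.000


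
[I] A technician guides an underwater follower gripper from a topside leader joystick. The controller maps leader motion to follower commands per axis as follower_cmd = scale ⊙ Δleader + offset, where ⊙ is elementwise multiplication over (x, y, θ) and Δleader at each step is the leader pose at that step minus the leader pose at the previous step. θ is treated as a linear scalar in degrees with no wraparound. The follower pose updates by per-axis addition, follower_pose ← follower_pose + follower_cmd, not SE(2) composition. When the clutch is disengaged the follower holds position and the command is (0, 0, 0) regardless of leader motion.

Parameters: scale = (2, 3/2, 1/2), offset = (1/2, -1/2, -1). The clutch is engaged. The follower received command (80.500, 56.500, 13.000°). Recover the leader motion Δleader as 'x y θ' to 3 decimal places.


axis x: (80.500 − 1/2) / (2) = 40.000
axis y: (56.500 − -1/2) / (3/2) = 38.000
axis θ: (13.000 − -1) / (1/2) = 28.000

40.000 38.000 28.000


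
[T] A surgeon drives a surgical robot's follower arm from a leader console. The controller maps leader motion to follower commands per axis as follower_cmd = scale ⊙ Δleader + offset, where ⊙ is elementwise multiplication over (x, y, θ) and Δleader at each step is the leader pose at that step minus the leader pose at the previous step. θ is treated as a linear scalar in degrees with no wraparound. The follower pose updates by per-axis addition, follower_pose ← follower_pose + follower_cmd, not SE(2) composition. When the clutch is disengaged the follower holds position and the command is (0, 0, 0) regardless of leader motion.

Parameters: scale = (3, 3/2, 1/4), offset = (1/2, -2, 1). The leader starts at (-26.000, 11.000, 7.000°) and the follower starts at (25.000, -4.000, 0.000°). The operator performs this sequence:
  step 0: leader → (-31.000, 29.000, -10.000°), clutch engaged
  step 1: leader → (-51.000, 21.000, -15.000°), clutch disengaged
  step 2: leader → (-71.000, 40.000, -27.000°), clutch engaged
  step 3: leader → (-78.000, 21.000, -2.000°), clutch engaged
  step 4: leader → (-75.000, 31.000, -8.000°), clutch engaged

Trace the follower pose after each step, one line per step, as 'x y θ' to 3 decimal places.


10.500 21.000 -3.250
10.500 21.000 -3.250
-49.000 47.500 -5.250
-69.500 17.000 2.000
-60.000 30.000 1.500

step 0: Δleader=(-5.000, 18.000, -17.000°), engaged; cmd=(-14.500, 25.000, -3.250°) → follower=(10.500, 21.000, -3.250°)
step 1: Δleader=(-20.000, -8.000, -5.000°), disengaged; cmd=(0,0,0) → follower holds at (10.500, 21.000, -3.250°)
step 2: Δleader=(-20.000, 19.000, -12.000°), engaged; cmd=(-59.500, 26.500, -2.000°) → follower=(-49.000, 47.500, -5.250°)
step 3: Δleader=(-7.000, -19.000, 25.000°), engaged; cmd=(-20.500, -30.500, 7.250°) → follower=(-69.500, 17.000, 2.000°)
step 4: Δleader=(3.000, 10.000, -6.000°), engaged; cmd=(9.500, 13.000, -0.500°) → follower=(-60.000, 30.000, 1.500°)


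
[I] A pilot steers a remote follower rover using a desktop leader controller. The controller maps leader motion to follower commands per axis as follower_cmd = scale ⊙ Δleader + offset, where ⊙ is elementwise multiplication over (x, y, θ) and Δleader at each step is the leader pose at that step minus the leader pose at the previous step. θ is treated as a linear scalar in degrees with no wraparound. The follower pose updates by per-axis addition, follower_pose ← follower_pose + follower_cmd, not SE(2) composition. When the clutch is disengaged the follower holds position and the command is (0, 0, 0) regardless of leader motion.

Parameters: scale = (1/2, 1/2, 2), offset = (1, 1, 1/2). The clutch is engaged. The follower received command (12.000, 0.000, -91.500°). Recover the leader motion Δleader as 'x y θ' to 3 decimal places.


axis x: (12.000 − 1) / (1/2) = 22.000
axis y: (0.000 − 1) / (1/2) = -2.000
axis θ: (-91.500 − 1/2) / (2) = -46.000

22.000 -2.000 -46.000


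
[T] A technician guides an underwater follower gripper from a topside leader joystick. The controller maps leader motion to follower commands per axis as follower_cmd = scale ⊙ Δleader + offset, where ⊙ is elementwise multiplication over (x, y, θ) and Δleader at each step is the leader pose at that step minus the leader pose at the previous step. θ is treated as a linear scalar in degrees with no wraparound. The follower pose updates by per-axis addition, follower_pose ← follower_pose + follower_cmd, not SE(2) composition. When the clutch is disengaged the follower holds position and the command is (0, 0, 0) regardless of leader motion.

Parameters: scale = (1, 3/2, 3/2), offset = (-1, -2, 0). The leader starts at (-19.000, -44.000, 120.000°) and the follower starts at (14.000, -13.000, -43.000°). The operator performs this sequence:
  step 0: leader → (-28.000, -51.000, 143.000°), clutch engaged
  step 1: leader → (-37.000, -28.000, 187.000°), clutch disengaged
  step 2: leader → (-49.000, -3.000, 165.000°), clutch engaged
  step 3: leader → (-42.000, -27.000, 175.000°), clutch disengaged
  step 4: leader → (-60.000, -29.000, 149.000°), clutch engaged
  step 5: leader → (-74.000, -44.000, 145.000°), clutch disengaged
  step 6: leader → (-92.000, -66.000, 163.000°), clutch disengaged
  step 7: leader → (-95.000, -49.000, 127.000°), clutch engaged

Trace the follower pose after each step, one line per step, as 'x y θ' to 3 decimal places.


4.000 -25.500 -8.500
4.000 -25.500 -8.500
-9.000 10.000 -41.500
-9.000 10.000 -41.500
-28.000 5.000 -80.500
-28.000 5.000 -80.500
-28.000 5.000 -80.500
-32.000 28.500 -134.500

step 0: Δleader=(-9.000, -7.000, 23.000°), engaged; cmd=(-10.000, -12.500, 34.500°) → follower=(4.000, -25.500, -8.500°)
step 1: Δleader=(-9.000, 23.000, 44.000°), disengaged; cmd=(0,0,0) → follower holds at (4.000, -25.500, -8.500°)
step 2: Δleader=(-12.000, 25.000, -22.000°), engaged; cmd=(-13.000, 35.500, -33.000°) → follower=(-9.000, 10.000, -41.500°)
step 3: Δleader=(7.000, -24.000, 10.000°), disengaged; cmd=(0,0,0) → follower holds at (-9.000, 10.000, -41.500°)
step 4: Δleader=(-18.000, -2.000, -26.000°), engaged; cmd=(-19.000, -5.000, -39.000°) → follower=(-28.000, 5.000, -80.500°)
step 5: Δleader=(-14.000, -15.000, -4.000°), disengaged; cmd=(0,0,0) → follower holds at (-28.000, 5.000, -80.500°)
step 6: Δleader=(-18.000, -22.000, 18.000°), disengaged; cmd=(0,0,0) → follower holds at (-28.000, 5.000, -80.500°)
step 7: Δleader=(-3.000, 17.000, -36.000°), engaged; cmd=(-4.000, 23.500, -54.000°) → follower=(-32.000, 28.500, -134.500°)
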